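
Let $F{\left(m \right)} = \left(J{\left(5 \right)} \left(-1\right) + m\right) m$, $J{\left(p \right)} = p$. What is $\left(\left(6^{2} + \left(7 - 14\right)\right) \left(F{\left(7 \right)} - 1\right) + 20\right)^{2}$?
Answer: $157609$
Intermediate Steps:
$F{\left(m \right)} = m \left(-5 + m\right)$ ($F{\left(m \right)} = \left(5 \left(-1\right) + m\right) m = \left(-5 + m\right) m = m \left(-5 + m\right)$)
$\left(\left(6^{2} + \left(7 - 14\right)\right) \left(F{\left(7 \right)} - 1\right) + 20\right)^{2} = \left(\left(6^{2} + \left(7 - 14\right)\right) \left(7 \left(-5 + 7\right) - 1\right) + 20\right)^{2} = \left(\left(36 + \left(7 - 14\right)\right) \left(7 \cdot 2 - 1\right) + 20\right)^{2} = \left(\left(36 - 7\right) \left(14 - 1\right) + 20\right)^{2} = \left(29 \cdot 13 + 20\right)^{2} = \left(377 + 20\right)^{2} = 397^{2} = 157609$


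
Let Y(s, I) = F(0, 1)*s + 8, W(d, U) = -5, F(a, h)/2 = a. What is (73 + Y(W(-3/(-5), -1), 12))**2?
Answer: 6561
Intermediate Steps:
F(a, h) = 2*a
Y(s, I) = 8 (Y(s, I) = (2*0)*s + 8 = 0*s + 8 = 0 + 8 = 8)
(73 + Y(W(-3/(-5), -1), 12))**2 = (73 + 8)**2 = 81**2 = 6561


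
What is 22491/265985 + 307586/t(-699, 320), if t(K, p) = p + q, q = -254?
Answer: 40907373308/8777505 ≈ 4660.5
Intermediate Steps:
t(K, p) = -254 + p (t(K, p) = p - 254 = -254 + p)
22491/265985 + 307586/t(-699, 320) = 22491/265985 + 307586/(-254 + 320) = 22491*(1/265985) + 307586/66 = 22491/265985 + 307586*(1/66) = 22491/265985 + 153793/33 = 40907373308/8777505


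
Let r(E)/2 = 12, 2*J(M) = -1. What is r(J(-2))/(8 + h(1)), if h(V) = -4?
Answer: 6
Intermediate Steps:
J(M) = -½ (J(M) = (½)*(-1) = -½)
r(E) = 24 (r(E) = 2*12 = 24)
r(J(-2))/(8 + h(1)) = 24/(8 - 4) = 24/4 = (¼)*24 = 6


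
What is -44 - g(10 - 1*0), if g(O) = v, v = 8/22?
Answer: -488/11 ≈ -44.364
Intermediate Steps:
v = 4/11 (v = 8*(1/22) = 4/11 ≈ 0.36364)
g(O) = 4/11
-44 - g(10 - 1*0) = -44 - 1*4/11 = -44 - 4/11 = -488/11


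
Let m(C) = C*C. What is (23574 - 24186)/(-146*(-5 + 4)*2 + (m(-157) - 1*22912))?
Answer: -612/2029 ≈ -0.30163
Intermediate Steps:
m(C) = C²
(23574 - 24186)/(-146*(-5 + 4)*2 + (m(-157) - 1*22912)) = (23574 - 24186)/(-146*(-5 + 4)*2 + ((-157)² - 1*22912)) = -612/(-(-146)*2 + (24649 - 22912)) = -612/(-146*(-2) + 1737) = -612/(292 + 1737) = -612/2029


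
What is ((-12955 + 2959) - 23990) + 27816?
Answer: -6170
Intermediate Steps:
((-12955 + 2959) - 23990) + 27816 = (-9996 - 23990) + 27816 = -33986 + 27816 = -6170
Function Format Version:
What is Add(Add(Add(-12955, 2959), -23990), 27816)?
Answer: -6170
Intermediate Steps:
Add(Add(Add(-12955, 2959), -23990), 27816) = Add(Add(-9996, -23990), 27816) = Add(-33986, 27816) = -6170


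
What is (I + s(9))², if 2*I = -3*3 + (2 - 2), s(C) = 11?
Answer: 169/4 ≈ 42.250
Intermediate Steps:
I = -9/2 (I = (-3*3 + (2 - 2))/2 = (-9 + 0)/2 = (½)*(-9) = -9/2 ≈ -4.5000)
(I + s(9))² = (-9/2 + 11)² = (13/2)² = 169/4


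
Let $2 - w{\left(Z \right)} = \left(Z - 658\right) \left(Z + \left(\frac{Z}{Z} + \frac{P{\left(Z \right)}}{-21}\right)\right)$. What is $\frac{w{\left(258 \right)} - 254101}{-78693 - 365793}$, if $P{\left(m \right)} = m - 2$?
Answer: $\frac{3262879}{9334206} \approx 0.34956$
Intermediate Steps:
$P{\left(m \right)} = -2 + m$
$w{\left(Z \right)} = 2 - \left(-658 + Z\right) \left(\frac{23}{21} + \frac{20 Z}{21}\right)$ ($w{\left(Z \right)} = 2 - \left(Z - 658\right) \left(Z + \left(\frac{Z}{Z} + \frac{-2 + Z}{-21}\right)\right) = 2 - \left(-658 + Z\right) \left(Z + \left(1 + \left(-2 + Z\right) \left(- \frac{1}{21}\right)\right)\right) = 2 - \left(-658 + Z\right) \left(Z + \left(1 - \left(- \frac{2}{21} + \frac{Z}{21}\right)\right)\right) = 2 - \left(-658 + Z\right) \left(Z - \left(- \frac{23}{21} + \frac{Z}{21}\right)\right) = 2 - \left(-658 + Z\right) \left(\frac{23}{21} + \frac{20 Z}{21}\right)$)
$\frac{w{\left(258 \right)} - 254101}{-78693 - 365793} = \frac{\left(\frac{2168}{3} - \frac{20 \cdot 258^{2}}{21} + \frac{4379}{7} \cdot 258\right) - 254101}{-78693 - 365793} = \frac{\left(\frac{2168}{3} - \frac{443760}{7} + \frac{1129782}{7}\right) - 254101}{-444486} = \left(\left(\frac{2168}{3} - \frac{443760}{7} + \frac{1129782}{7}\right) - 254101\right) \left(- \frac{1}{444486}\right) = \left(\frac{2073242}{21} - 254101\right) \left(- \frac{1}{444486}\right) = \left(- \frac{3262879}{21}\right) \left(- \frac{1}{444486}\right) = \frac{3262879}{9334206}$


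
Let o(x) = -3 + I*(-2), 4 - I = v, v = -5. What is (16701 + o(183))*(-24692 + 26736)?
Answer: 34093920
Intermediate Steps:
I = 9 (I = 4 - 1*(-5) = 4 + 5 = 9)
o(x) = -21 (o(x) = -3 + 9*(-2) = -3 - 18 = -21)
(16701 + o(183))*(-24692 + 26736) = (16701 - 21)*(-24692 + 26736) = 16680*2044 = 34093920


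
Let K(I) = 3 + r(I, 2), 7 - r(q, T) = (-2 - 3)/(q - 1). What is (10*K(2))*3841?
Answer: 576150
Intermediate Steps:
r(q, T) = 7 + 5/(-1 + q) (r(q, T) = 7 - (-2 - 3)/(q - 1) = 7 - (-5)/(-1 + q) = 7 + 5/(-1 + q))
K(I) = 3 + (-2 + 7*I)/(-1 + I)
(10*K(2))*3841 = (10*(5*(-1 + 2*2)/(-1 + 2)))*3841 = (10*(5*(-1 + 4)/1))*3841 = (10*(5*1*3))*3841 = (10*15)*3841 = 150*3841 = 576150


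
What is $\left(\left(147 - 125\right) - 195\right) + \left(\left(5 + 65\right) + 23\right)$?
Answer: $-80$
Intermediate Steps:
$\left(\left(147 - 125\right) - 195\right) + \left(\left(5 + 65\right) + 23\right) = \left(\left(147 - 125\right) - 195\right) + \left(70 + 23\right) = \left(22 - 195\right) + 93 = -173 + 93 = -80$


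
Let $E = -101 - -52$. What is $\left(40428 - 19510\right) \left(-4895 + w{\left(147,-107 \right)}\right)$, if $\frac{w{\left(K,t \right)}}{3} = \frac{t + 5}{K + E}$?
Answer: $- \frac{5020487344}{49} \approx -1.0246 \cdot 10^{8}$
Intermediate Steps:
$E = -49$ ($E = -101 + 52 = -49$)
$w{\left(K,t \right)} = \frac{3 \left(5 + t\right)}{-49 + K}$ ($w{\left(K,t \right)} = 3 \frac{t + 5}{K - 49} = 3 \frac{5 + t}{-49 + K} = \frac{3 \left(5 + t\right)}{-49 + K}$)
$\left(40428 - 19510\right) \left(-4895 + w{\left(147,-107 \right)}\right) = \left(40428 - 19510\right) \left(-4895 + \frac{3 \left(5 - 107\right)}{-49 + 147}\right) = 20918 \left(-4895 + 3 \cdot \frac{1}{98} \left(-102\right)\right) = 20918 \left(-4895 - \frac{153}{49}\right) = 20918 \left(- \frac{240008}{49}\right) = - \frac{5020487344}{49}$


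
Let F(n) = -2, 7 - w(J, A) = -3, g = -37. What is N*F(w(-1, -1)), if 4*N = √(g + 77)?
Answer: -√10 ≈ -3.1623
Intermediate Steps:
w(J, A) = 10 (w(J, A) = 7 - 1*(-3) = 7 + 3 = 10)
N = √10/2 (N = √(-37 + 77)/4 = √40/4 = (2*√10)/4 = √10/2 ≈ 1.5811)
N*F(w(-1, -1)) = (√10/2)*(-2) = -√10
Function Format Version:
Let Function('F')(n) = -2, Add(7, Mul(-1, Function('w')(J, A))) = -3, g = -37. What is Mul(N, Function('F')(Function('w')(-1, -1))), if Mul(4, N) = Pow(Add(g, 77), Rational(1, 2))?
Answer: Mul(-1, Pow(10, Rational(1, 2))) ≈ -3.1623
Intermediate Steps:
Function('w')(J, A) = 10 (Function('w')(J, A) = Add(7, Mul(-1, -3)) = Add(7, 3) = 10)
N = Mul(Rational(1, 2), Pow(10, Rational(1, 2))) (N = Mul(Rational(1, 4), Pow(Add(-37, 77), Rational(1, 2))) = Mul(Rational(1, 4), Pow(40, Rational(1, 2))) = Mul(Rational(1, 4), Mul(2, Pow(10, Rational(1, 2)))) = Mul(Rational(1, 2), Pow(10, Rational(1, 2))) ≈ 1.5811)
Mul(N, Function('F')(Function('w')(-1, -1))) = Mul(Mul(Rational(1, 2), Pow(10, Rational(1, 2))), -2) = Mul(-1, Pow(10, Rational(1, 2)))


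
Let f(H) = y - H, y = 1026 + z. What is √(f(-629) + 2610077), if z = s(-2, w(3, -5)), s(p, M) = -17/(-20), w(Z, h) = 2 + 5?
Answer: √261173285/10 ≈ 1616.1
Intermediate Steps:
w(Z, h) = 7
s(p, M) = 17/20 (s(p, M) = -17*(-1/20) = 17/20)
z = 17/20 ≈ 0.85000
y = 20537/20 (y = 1026 + 17/20 = 20537/20 ≈ 1026.8)
f(H) = 20537/20 - H
√(f(-629) + 2610077) = √((20537/20 - 1*(-629)) + 2610077) = √((20537/20 + 629) + 2610077) = √(33117/20 + 2610077) = √(52234657/20) = √261173285/10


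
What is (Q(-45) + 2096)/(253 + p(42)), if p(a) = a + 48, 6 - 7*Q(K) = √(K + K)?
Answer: 14678/2401 - 3*I*√10/2401 ≈ 6.1133 - 0.0039512*I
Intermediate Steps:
Q(K) = 6/7 - √2*√K/7 (Q(K) = 6/7 - √(K + K)/7 = 6/7 - √2*√K/7)
p(a) = 48 + a
(Q(-45) + 2096)/(253 + p(42)) = ((6/7 - √2*√(-45)/7) + 2096)/(253 + (48 + 42)) = ((6/7 - √2*3*I*√5/7) + 2096)/(253 + 90) = ((6/7 - 3*I*√10/7) + 2096)/343 = (14678/7 - 3*I*√10/7)*(1/343) = 14678/2401 - 3*I*√10/2401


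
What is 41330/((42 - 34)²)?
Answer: 20665/32 ≈ 645.78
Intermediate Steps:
41330/((42 - 34)²) = 41330/(8²) = 41330/64 = 41330*(1/64) = 20665/32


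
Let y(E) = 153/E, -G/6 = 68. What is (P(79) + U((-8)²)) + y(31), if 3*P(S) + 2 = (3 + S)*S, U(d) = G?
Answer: 163271/93 ≈ 1755.6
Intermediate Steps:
G = -408 (G = -6*68 = -408)
U(d) = -408
P(S) = -⅔ + S*(3 + S)/3 (P(S) = -⅔ + ((3 + S)*S)/3 = -⅔ + (S*(3 + S))/3 = -⅔ + S*(3 + S)/3)
(P(79) + U((-8)²)) + y(31) = ((-⅔ + 79 + (⅓)*79²) - 408) + 153/31 = ((-⅔ + 79 + (⅓)*6241) - 408) + 153*(1/31) = ((-⅔ + 79 + 6241/3) - 408) + 153/31 = (6476/3 - 408) + 153/31 = 5252/3 + 153/31 = 163271/93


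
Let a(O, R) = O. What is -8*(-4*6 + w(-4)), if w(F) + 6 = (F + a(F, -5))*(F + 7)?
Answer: 432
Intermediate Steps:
w(F) = -6 + 2*F*(7 + F) (w(F) = -6 + (F + F)*(F + 7) = -6 + (2*F)*(7 + F) = -6 + 2*F*(7 + F))
-8*(-4*6 + w(-4)) = -8*(-4*6 + (-6 + 2*(-4)² + 14*(-4))) = -8*(-24 + (-6 + 2*16 - 56)) = -8*(-24 + (-6 + 32 - 56)) = -8*(-24 - 30) = -8*(-54) = 432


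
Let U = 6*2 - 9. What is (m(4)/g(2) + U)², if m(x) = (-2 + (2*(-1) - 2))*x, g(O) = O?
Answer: 81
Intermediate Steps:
m(x) = -6*x (m(x) = (-2 + (-2 - 2))*x = (-2 - 4)*x = -6*x)
U = 3 (U = 12 - 9 = 3)
(m(4)/g(2) + U)² = (-6*4/2 + 3)² = (-24*½ + 3)² = (-12 + 3)² = (-9)² = 81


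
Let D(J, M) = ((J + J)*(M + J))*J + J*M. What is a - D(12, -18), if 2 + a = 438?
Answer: 2380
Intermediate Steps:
a = 436 (a = -2 + 438 = 436)
D(J, M) = J*M + 2*J**2*(J + M) (D(J, M) = ((2*J)*(J + M))*J + J*M = (2*J*(J + M))*J + J*M = 2*J**2*(J + M) + J*M = J*M + 2*J**2*(J + M))
a - D(12, -18) = 436 - 12*(-18 + 2*12**2 + 2*12*(-18)) = 436 - 12*(-18 + 2*144 - 432) = 436 - 12*(-18 + 288 - 432) = 436 - 12*(-162) = 436 - 1*(-1944) = 436 + 1944 = 2380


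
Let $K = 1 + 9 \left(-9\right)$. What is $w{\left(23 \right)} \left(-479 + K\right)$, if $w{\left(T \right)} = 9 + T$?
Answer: $-17888$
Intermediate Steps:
$K = -80$ ($K = 1 - 81 = -80$)
$w{\left(23 \right)} \left(-479 + K\right) = \left(9 + 23\right) \left(-479 - 80\right) = 32 \left(-559\right) = -17888$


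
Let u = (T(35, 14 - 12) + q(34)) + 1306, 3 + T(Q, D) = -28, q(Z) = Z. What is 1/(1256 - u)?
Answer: -1/53 ≈ -0.018868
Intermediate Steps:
T(Q, D) = -31 (T(Q, D) = -3 - 28 = -31)
u = 1309 (u = (-31 + 34) + 1306 = 3 + 1306 = 1309)
1/(1256 - u) = 1/(1256 - 1*1309) = 1/(1256 - 1309) = 1/(-53) = -1/53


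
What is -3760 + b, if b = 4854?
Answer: 1094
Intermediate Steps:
-3760 + b = -3760 + 4854 = 1094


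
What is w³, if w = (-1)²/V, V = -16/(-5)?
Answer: 125/4096 ≈ 0.030518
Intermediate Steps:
V = 16/5 (V = -16*(-⅕) = 16/5 ≈ 3.2000)
w = 5/16 (w = (-1)²/(16/5) = 1*(5/16) = 5/16 ≈ 0.31250)
w³ = (5/16)³ = 125/4096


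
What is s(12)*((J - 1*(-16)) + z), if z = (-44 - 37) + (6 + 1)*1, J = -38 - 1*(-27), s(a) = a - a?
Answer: 0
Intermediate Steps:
s(a) = 0
J = -11 (J = -38 + 27 = -11)
z = -74 (z = -81 + 7*1 = -81 + 7 = -74)
s(12)*((J - 1*(-16)) + z) = 0*((-11 - 1*(-16)) - 74) = 0*((-11 + 16) - 74) = 0*(5 - 74) = 0*(-69) = 0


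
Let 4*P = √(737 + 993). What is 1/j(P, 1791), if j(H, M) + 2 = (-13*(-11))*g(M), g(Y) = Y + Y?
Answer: 1/512224 ≈ 1.9523e-6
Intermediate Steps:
g(Y) = 2*Y
P = √1730/4 (P = √(737 + 993)/4 = √1730/4 ≈ 10.398)
j(H, M) = -2 + 286*M (j(H, M) = -2 + (-13*(-11))*(2*M) = -2 + 143*(2*M) = -2 + 286*M)
1/j(P, 1791) = 1/(-2 + 286*1791) = 1/(-2 + 512226) = 1/512224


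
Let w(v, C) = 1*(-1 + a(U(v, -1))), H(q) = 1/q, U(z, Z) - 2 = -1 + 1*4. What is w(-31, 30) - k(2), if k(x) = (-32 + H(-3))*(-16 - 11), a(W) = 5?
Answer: -869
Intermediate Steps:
U(z, Z) = 5 (U(z, Z) = 2 + (-1 + 1*4) = 2 + (-1 + 4) = 2 + 3 = 5)
H(q) = 1/q
w(v, C) = 4 (w(v, C) = 1*(-1 + 5) = 1*4 = 4)
k(x) = 873 (k(x) = (-32 + 1/(-3))*(-16 - 11) = (-32 - 1/3)*(-27) = -97/3*(-27) = 873)
w(-31, 30) - k(2) = 4 - 1*873 = 4 - 873 = -869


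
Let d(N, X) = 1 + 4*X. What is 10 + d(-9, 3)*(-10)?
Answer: -120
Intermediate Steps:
10 + d(-9, 3)*(-10) = 10 + (1 + 4*3)*(-10) = 10 + (1 + 12)*(-10) = 10 + 13*(-10) = 10 - 130 = -120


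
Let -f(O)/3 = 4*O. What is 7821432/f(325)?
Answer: -651786/325 ≈ -2005.5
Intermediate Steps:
f(O) = -12*O
7821432/f(325) = 7821432/((-12*325)) = 7821432/(-3900) = 7821432*(-1/3900) = -651786/325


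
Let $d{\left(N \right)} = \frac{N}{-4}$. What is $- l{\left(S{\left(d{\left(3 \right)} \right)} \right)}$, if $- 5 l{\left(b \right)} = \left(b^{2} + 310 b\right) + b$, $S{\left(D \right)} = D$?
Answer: $- \frac{3723}{80} \approx -46.537$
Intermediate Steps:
$d{\left(N \right)} = - \frac{N}{4}$ ($d{\left(N \right)} = N \left(- \frac{1}{4}\right) = - \frac{N}{4}$)
$l{\left(b \right)} = - \frac{311 b}{5} - \frac{b^{2}}{5}$ ($l{\left(b \right)} = - \frac{\left(b^{2} + 310 b\right) + b}{5} = - \frac{b^{2} + 311 b}{5} = - \frac{311 b}{5} - \frac{b^{2}}{5}$)
$- l{\left(S{\left(d{\left(3 \right)} \right)} \right)} = - \frac{\left(-1\right) \left(\left(- \frac{1}{4}\right) 3\right) \left(311 - \frac{3}{4}\right)}{5} = - \frac{\left(-1\right) \left(-3\right) \left(311 - \frac{3}{4}\right)}{5 \cdot 4} = - \frac{\left(-1\right) \left(-3\right) 1241}{5 \cdot 4 \cdot 4} = \left(-1\right) \frac{3723}{80} = - \frac{3723}{80}$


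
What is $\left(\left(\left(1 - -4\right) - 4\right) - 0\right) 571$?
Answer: $571$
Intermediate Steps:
$\left(\left(\left(1 - -4\right) - 4\right) - 0\right) 571 = \left(\left(\left(1 + 4\right) - 4\right) + 0\right) 571 = \left(\left(5 - 4\right) + 0\right) 571 = \left(1 + 0\right) 571 = 1 \cdot 571 = 571$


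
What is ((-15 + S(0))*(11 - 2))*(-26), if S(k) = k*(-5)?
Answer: 3510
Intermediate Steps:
S(k) = -5*k
((-15 + S(0))*(11 - 2))*(-26) = ((-15 - 5*0)*(11 - 2))*(-26) = ((-15 + 0)*9)*(-26) = -15*9*(-26) = -135*(-26) = 3510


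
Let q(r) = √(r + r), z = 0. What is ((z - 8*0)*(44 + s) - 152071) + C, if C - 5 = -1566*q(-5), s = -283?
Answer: -152066 - 1566*I*√10 ≈ -1.5207e+5 - 4952.1*I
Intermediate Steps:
q(r) = √2*√r (q(r) = √(2*r) = √2*√r)
C = 5 - 1566*I*√10 (C = 5 - 1566*√2*√(-5) = 5 - 1566*√2*I*√5 = 5 - 1566*I*√10 ≈ 5.0 - 4952.1*I)
((z - 8*0)*(44 + s) - 152071) + C = ((0 - 8*0)*(44 - 283) - 152071) + (5 - 1566*I*√10) = ((0 + 0)*(-239) - 152071) + (5 - 1566*I*√10) = (0*(-239) - 152071) + (5 - 1566*I*√10) = (0 - 152071) + (5 - 1566*I*√10) = -152071 + (5 - 1566*I*√10) = -152066 - 1566*I*√10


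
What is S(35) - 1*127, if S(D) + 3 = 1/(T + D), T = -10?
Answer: -3249/25 ≈ -129.96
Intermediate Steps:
S(D) = -3 + 1/(-10 + D)
S(35) - 1*127 = (31 - 3*35)/(-10 + 35) - 1*127 = (31 - 105)/25 - 127 = (1/25)*(-74) - 127 = -74/25 - 127 = -3249/25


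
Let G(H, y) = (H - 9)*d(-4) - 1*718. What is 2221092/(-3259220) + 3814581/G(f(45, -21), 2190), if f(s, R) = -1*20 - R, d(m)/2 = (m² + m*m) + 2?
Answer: -3108840426231/1028283910 ≈ -3023.3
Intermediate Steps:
d(m) = 4 + 4*m² (d(m) = 2*((m² + m*m) + 2) = 2*((m² + m²) + 2) = 2*(2*m² + 2) = 2*(2 + 2*m²) = 4 + 4*m²)
f(s, R) = -20 - R
G(H, y) = -1330 + 68*H (G(H, y) = (H - 9)*(4 + 4*(-4)²) - 1*718 = (-9 + H)*(4 + 4*16) - 718 = (-9 + H)*(4 + 64) - 718 = (-9 + H)*68 - 718 = (-612 + 68*H) - 718 = -1330 + 68*H)
2221092/(-3259220) + 3814581/G(f(45, -21), 2190) = 2221092/(-3259220) + 3814581/(-1330 + 68*(-20 - 1*(-21))) = 2221092*(-1/3259220) + 3814581/(-1330 + 68*(-20 + 21)) = -555273/814805 + 3814581/(-1330 + 68*1) = -555273/814805 + 3814581/(-1330 + 68) = -555273/814805 + 3814581/(-1262) = -555273/814805 + 3814581*(-1/1262) = -555273/814805 - 3814581/1262 = -3108840426231/1028283910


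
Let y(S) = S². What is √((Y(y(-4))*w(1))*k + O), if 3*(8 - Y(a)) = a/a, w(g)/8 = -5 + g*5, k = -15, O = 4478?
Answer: √4478 ≈ 66.918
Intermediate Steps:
w(g) = -40 + 40*g (w(g) = 8*(-5 + g*5) = 8*(-5 + 5*g) = -40 + 40*g)
Y(a) = 23/3 (Y(a) = 8 - a/(3*a) = 8 - ⅓*1 = 8 - ⅓ = 23/3)
√((Y(y(-4))*w(1))*k + O) = √((23*(-40 + 40*1)/3)*(-15) + 4478) = √((23*(-40 + 40)/3)*(-15) + 4478) = √(((23/3)*0)*(-15) + 4478) = √(0*(-15) + 4478) = √(0 + 4478) = √4478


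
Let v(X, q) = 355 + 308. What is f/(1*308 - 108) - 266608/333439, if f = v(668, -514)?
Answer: 167748457/66687800 ≈ 2.5154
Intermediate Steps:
v(X, q) = 663
f = 663
f/(1*308 - 108) - 266608/333439 = 663/(1*308 - 108) - 266608/333439 = 663/(308 - 108) - 266608*1/333439 = 663/200 - 266608/333439 = 167748457/66687800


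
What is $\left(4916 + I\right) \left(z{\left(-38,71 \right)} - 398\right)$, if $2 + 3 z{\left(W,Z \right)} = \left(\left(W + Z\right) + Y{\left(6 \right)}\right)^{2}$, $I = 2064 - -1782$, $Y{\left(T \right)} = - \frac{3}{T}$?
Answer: $- \frac{2448979}{6} \approx -4.0816 \cdot 10^{5}$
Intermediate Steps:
$I = 3846$ ($I = 2064 + 1782 = 3846$)
$z{\left(W,Z \right)} = - \frac{2}{3} + \frac{\left(- \frac{1}{2} + W + Z\right)^{2}}{3}$ ($z{\left(W,Z \right)} = - \frac{2}{3} + \frac{\left(\left(W + Z\right) - \frac{3}{6}\right)^{2}}{3} = - \frac{2}{3} + \frac{\left(\left(W + Z\right) - \frac{1}{2}\right)^{2}}{3} = - \frac{2}{3} + \frac{\left(- \frac{1}{2} + W + Z\right)^{2}}{3}$)
$\left(4916 + I\right) \left(z{\left(-38,71 \right)} - 398\right) = \left(4916 + 3846\right) \left(\left(- \frac{2}{3} + \frac{\left(-1 + 2 \left(-38\right) + 2 \cdot 71\right)^{2}}{12}\right) - 398\right) = 8762 \left(\left(- \frac{2}{3} + \frac{\left(-1 - 76 + 142\right)^{2}}{12}\right) - 398\right) = 8762 \left(\left(- \frac{2}{3} + \frac{65^{2}}{12}\right) - 398\right) = 8762 \left(\left(- \frac{2}{3} + \frac{1}{12} \cdot 4225\right) - 398\right) = 8762 \left(\left(- \frac{2}{3} + \frac{4225}{12}\right) - 398\right) = 8762 \left(\frac{4217}{12} - 398\right) = 8762 \left(- \frac{559}{12}\right) = - \frac{2448979}{6}$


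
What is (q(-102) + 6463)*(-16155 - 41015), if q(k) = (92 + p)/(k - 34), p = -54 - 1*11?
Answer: -25124528485/68 ≈ -3.6948e+8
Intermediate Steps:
p = -65 (p = -54 - 11 = -65)
q(k) = 27/(-34 + k) (q(k) = (92 - 65)/(k - 34) = 27/(-34 + k))
(q(-102) + 6463)*(-16155 - 41015) = (27/(-34 - 102) + 6463)*(-16155 - 41015) = (27/(-136) + 6463)*(-57170) = (27*(-1/136) + 6463)*(-57170) = (-27/136 + 6463)*(-57170) = (878941/136)*(-57170) = -25124528485/68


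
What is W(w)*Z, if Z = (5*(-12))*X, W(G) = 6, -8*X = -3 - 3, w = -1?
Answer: -270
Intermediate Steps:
X = ¾ (X = -(-3 - 3)/8 = -⅛*(-6) = ¾ ≈ 0.75000)
Z = -45 (Z = (5*(-12))*(¾) = -60*¾ = -45)
W(w)*Z = 6*(-45) = -270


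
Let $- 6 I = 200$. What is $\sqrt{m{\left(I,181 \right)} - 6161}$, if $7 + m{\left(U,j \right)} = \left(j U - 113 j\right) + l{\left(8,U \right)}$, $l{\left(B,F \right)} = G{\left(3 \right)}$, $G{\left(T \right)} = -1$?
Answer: $\frac{i \sqrt{293898}}{3} \approx 180.71 i$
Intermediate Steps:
$I = - \frac{100}{3}$ ($I = \left(- \frac{1}{6}\right) 200 = - \frac{100}{3} \approx -33.333$)
$l{\left(B,F \right)} = -1$
$m{\left(U,j \right)} = -8 - 113 j + U j$ ($m{\left(U,j \right)} = -7 - \left(1 + 113 j - j U\right) = -7 - \left(1 + 113 j - U j\right) = -8 - 113 j + U j$)
$\sqrt{m{\left(I,181 \right)} - 6161} = \sqrt{\left(-8 - 20453 - \frac{18100}{3}\right) - 6161} = \sqrt{- \frac{79483}{3} - 6161} = \sqrt{- \frac{97966}{3}} = \frac{i \sqrt{293898}}{3}$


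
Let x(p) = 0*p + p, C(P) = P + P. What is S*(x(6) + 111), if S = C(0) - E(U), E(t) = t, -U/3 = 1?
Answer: 351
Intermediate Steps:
C(P) = 2*P
U = -3 (U = -3*1 = -3)
x(p) = p (x(p) = 0 + p = p)
S = 3 (S = 2*0 - 1*(-3) = 0 + 3 = 3)
S*(x(6) + 111) = 3*(6 + 111) = 3*117 = 351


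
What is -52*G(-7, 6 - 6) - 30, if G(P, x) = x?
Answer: -30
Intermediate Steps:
-52*G(-7, 6 - 6) - 30 = -52*(6 - 6) - 30 = -52*0 - 30 = 0 - 30 = -30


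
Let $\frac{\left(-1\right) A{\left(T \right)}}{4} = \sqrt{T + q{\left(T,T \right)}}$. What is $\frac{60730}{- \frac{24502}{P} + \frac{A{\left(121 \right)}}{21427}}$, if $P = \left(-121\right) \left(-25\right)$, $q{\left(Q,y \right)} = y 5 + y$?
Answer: $- \frac{73806549711305112625}{9843908846774547} + \frac{18711562469393750 \sqrt{7}}{9843908846774547} \approx -7492.7$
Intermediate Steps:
$q{\left(Q,y \right)} = 6 y$ ($q{\left(Q,y \right)} = 5 y + y = 6 y$)
$A{\left(T \right)} = - 4 \sqrt{7} \sqrt{T}$ ($A{\left(T \right)} = - 4 \sqrt{T + 6 T} = - 4 \sqrt{7 T} = - 4 \sqrt{7} \sqrt{T}$)
$P = 3025$
$\frac{60730}{- \frac{24502}{P} + \frac{A{\left(121 \right)}}{21427}} = \frac{60730}{- \frac{24502}{3025} + \frac{\left(-4\right) \sqrt{7} \sqrt{121}}{21427}} = \frac{60730}{\left(-24502\right) \frac{1}{3025} + \left(-4\right) \sqrt{7} \cdot 11 \cdot \frac{1}{21427}} = \frac{60730}{- \frac{24502}{3025} + - 44 \sqrt{7} \cdot \frac{1}{21427}} = \frac{60730}{- \frac{24502}{3025} - \frac{44 \sqrt{7}}{21427}}$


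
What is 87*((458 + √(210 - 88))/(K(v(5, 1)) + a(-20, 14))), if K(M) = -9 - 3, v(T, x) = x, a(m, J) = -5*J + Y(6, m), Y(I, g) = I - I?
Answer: -19923/41 - 87*√122/82 ≈ -497.65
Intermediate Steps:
Y(I, g) = 0
a(m, J) = -5*J (a(m, J) = -5*J + 0 = -5*J)
K(M) = -12
87*((458 + √(210 - 88))/(K(v(5, 1)) + a(-20, 14))) = 87*((458 + √(210 - 88))/(-12 - 5*14)) = 87*((458 + √122)/(-12 - 70)) = 87*((458 + √122)/(-82)) = 87*((458 + √122)*(-1/82)) = 87*(-229/41 - √122/82) = -19923/41 - 87*√122/82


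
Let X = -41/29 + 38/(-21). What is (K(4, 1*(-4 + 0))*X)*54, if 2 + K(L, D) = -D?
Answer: -70668/203 ≈ -348.12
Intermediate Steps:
K(L, D) = -2 - D
X = -1963/609 (X = -41*1/29 + 38*(-1/21) = -41/29 - 38/21 = -1963/609 ≈ -3.2233)
(K(4, 1*(-4 + 0))*X)*54 = ((-2 - (-4 + 0))*(-1963/609))*54 = ((-2 - (-4))*(-1963/609))*54 = ((-2 - 1*(-4))*(-1963/609))*54 = ((-2 + 4)*(-1963/609))*54 = (2*(-1963/609))*54 = -3926/609*54 = -70668/203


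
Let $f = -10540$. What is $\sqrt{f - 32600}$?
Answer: $2 i \sqrt{10785} \approx 207.7 i$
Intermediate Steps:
$\sqrt{f - 32600} = \sqrt{-10540 - 32600} = \sqrt{-43140} = 2 i \sqrt{10785}$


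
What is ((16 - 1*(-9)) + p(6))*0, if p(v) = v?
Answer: 0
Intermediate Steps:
((16 - 1*(-9)) + p(6))*0 = ((16 - 1*(-9)) + 6)*0 = ((16 + 9) + 6)*0 = (25 + 6)*0 = 31*0 = 0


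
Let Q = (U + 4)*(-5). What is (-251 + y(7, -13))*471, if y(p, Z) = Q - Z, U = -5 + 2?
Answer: -114453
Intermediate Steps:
U = -3
Q = -5 (Q = (-3 + 4)*(-5) = 1*(-5) = -5)
y(p, Z) = -5 - Z
(-251 + y(7, -13))*471 = (-251 + (-5 - 1*(-13)))*471 = (-251 + (-5 + 13))*471 = (-251 + 8)*471 = -243*471 = -114453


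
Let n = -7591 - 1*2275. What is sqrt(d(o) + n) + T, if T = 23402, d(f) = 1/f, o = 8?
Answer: 23402 + I*sqrt(157854)/4 ≈ 23402.0 + 99.327*I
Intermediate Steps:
n = -9866 (n = -7591 - 2275 = -9866)
sqrt(d(o) + n) + T = sqrt(1/8 - 9866) + 23402 = sqrt(-78927/8) + 23402 = I*sqrt(157854)/4 + 23402 = 23402 + I*sqrt(157854)/4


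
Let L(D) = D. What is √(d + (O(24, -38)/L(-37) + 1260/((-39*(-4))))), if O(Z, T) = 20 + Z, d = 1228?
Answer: √285704861/481 ≈ 35.141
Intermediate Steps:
√(d + (O(24, -38)/L(-37) + 1260/((-39*(-4))))) = √(1228 + ((20 + 24)/(-37) + 1260/((-39*(-4))))) = √(1228 + (44*(-1/37) + 1260/156)) = √(1228 + (-44/37 + 1260*(1/156))) = √(1228 + (-44/37 + 105/13)) = √(1228 + 3313/481) = √(593981/481) = √285704861/481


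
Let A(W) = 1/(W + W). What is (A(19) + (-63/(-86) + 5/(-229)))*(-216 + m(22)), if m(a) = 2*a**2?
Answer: 103697040/187093 ≈ 554.25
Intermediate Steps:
A(W) = 1/(2*W)
(A(19) + (-63/(-86) + 5/(-229)))*(-216 + m(22)) = ((1/2)/19 + (-63/(-86) + 5/(-229)))*(-216 + 2*22**2) = ((1/2)*(1/19) + (-63*(-1/86) + 5*(-1/229)))*(-216 + 2*484) = (1/38 + (63/86 - 5/229))*(-216 + 968) = (1/38 + 13997/19694)*752 = (137895/187093)*752 = 103697040/187093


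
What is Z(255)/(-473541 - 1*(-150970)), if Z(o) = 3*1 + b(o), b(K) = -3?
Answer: 0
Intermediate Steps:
Z(o) = 0 (Z(o) = 3*1 - 3 = 3 - 3 = 0)
Z(255)/(-473541 - 1*(-150970)) = 0/(-473541 - 1*(-150970)) = 0/(-473541 + 150970) = 0/(-322571) = 0*(-1/322571) = 0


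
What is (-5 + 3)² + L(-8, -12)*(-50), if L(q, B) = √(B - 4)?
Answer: 4 - 200*I ≈ 4.0 - 200.0*I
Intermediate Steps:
L(q, B) = √(-4 + B)
(-5 + 3)² + L(-8, -12)*(-50) = (-5 + 3)² + √(-4 - 12)*(-50) = (-2)² + √(-16)*(-50) = 4 + (4*I)*(-50) = 4 - 200*I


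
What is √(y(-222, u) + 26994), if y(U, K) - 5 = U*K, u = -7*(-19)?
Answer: 19*I*√7 ≈ 50.269*I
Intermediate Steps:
u = 133
y(U, K) = 5 + K*U (y(U, K) = 5 + U*K = 5 + K*U)
√(y(-222, u) + 26994) = √((5 + 133*(-222)) + 26994) = √((5 - 29526) + 26994) = √(-29521 + 26994) = √(-2527) = 19*I*√7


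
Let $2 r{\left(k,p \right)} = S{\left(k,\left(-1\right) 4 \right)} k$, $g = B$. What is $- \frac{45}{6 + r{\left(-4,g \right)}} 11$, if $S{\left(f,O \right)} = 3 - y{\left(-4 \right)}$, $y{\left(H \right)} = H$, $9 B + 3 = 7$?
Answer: $\frac{495}{8} \approx 61.875$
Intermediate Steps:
$B = \frac{4}{9}$ ($B = - \frac{1}{3} + \frac{1}{9} \cdot 7 = - \frac{1}{3} + \frac{7}{9} = \frac{4}{9} \approx 0.44444$)
$g = \frac{4}{9} \approx 0.44444$
$S{\left(f,O \right)} = 7$ ($S{\left(f,O \right)} = 3 - -4 = 3 + 4 = 7$)
$r{\left(k,p \right)} = \frac{7 k}{2}$
$- \frac{45}{6 + r{\left(-4,g \right)}} 11 = - \frac{45}{6 + \frac{7}{2} \left(-4\right)} 11 = - \frac{45}{6 - 14} \cdot 11 = - \frac{45}{-8} \cdot 11 = \left(-45\right) \left(- \frac{1}{8}\right) 11 = \frac{45}{8} \cdot 11 = \frac{495}{8}$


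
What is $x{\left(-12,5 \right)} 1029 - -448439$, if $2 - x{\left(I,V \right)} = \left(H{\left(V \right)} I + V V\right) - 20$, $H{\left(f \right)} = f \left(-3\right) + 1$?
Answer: $272480$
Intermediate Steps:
$H{\left(f \right)} = 1 - 3 f$ ($H{\left(f \right)} = - 3 f + 1 = 1 - 3 f$)
$x{\left(I,V \right)} = 22 - V^{2} - I \left(1 - 3 V\right)$ ($x{\left(I,V \right)} = 2 - \left(\left(\left(1 - 3 V\right) I + V V\right) - 20\right) = 2 - \left(\left(I \left(1 - 3 V\right) + V^{2}\right) - 20\right) = 2 - \left(\left(V^{2} + I \left(1 - 3 V\right)\right) - 20\right) = 2 - \left(-20 + V^{2} + I \left(1 - 3 V\right)\right) = 22 - V^{2} - I \left(1 - 3 V\right)$)
$x{\left(-12,5 \right)} 1029 - -448439 = \left(22 - 5^{2} - 12 \left(-1 + 3 \cdot 5\right)\right) 1029 - -448439 = \left(22 - 25 - 12 \left(-1 + 15\right)\right) 1029 + 448439 = \left(22 - 25 - 168\right) 1029 + 448439 = \left(-171\right) 1029 + 448439 = -175959 + 448439 = 272480$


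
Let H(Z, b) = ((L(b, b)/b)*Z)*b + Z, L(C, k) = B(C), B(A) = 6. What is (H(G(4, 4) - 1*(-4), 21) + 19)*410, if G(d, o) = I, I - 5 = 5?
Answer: 47970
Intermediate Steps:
I = 10 (I = 5 + 5 = 10)
G(d, o) = 10
L(C, k) = 6
H(Z, b) = 7*Z (H(Z, b) = ((6/b)*Z)*b + Z = (6*Z/b)*b + Z = 6*Z + Z = 7*Z)
(H(G(4, 4) - 1*(-4), 21) + 19)*410 = (7*(10 - 1*(-4)) + 19)*410 = (7*(10 + 4) + 19)*410 = (7*14 + 19)*410 = (98 + 19)*410 = 117*410 = 47970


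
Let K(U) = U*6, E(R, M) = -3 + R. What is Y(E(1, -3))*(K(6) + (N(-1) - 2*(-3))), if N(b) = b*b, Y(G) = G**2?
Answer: 172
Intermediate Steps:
K(U) = 6*U
N(b) = b**2
Y(E(1, -3))*(K(6) + (N(-1) - 2*(-3))) = (-3 + 1)**2*(6*6 + ((-1)**2 - 2*(-3))) = (-2)**2*(36 + (1 + 6)) = 4*(36 + 7) = 4*43 = 172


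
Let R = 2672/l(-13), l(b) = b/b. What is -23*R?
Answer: -61456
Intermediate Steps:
l(b) = 1
R = 2672 (R = 2672/1 = 2672*1 = 2672)
-23*R = -23*2672 = -61456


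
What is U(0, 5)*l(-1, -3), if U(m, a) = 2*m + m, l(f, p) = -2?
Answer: 0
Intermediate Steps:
U(m, a) = 3*m
U(0, 5)*l(-1, -3) = (3*0)*(-2) = 0*(-2) = 0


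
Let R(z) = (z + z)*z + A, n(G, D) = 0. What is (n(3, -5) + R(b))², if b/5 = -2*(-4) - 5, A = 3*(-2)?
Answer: 197136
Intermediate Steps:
A = -6
b = 15 (b = 5*(-2*(-4) - 5) = 5*(8 - 5) = 5*3 = 15)
R(z) = -6 + 2*z² (R(z) = (z + z)*z - 6 = (2*z)*z - 6 = 2*z² - 6 = -6 + 2*z²)
(n(3, -5) + R(b))² = (0 + (-6 + 2*15²))² = (0 + (-6 + 2*225))² = (0 + (-6 + 450))² = (0 + 444)² = 444² = 197136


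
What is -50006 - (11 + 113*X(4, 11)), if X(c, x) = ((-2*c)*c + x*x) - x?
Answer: -58831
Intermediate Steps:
X(c, x) = x**2 - x - 2*c**2 (X(c, x) = (-2*c**2 + x**2) - x = (x**2 - 2*c**2) - x = x**2 - x - 2*c**2)
-50006 - (11 + 113*X(4, 11)) = -50006 - (11 + 113*(11**2 - 1*11 - 2*4**2)) = -50006 - (11 + 113*(121 - 11 - 2*16)) = -50006 - (11 + 113*(121 - 11 - 32)) = -50006 - (11 + 113*78) = -50006 - (11 + 8814) = -50006 - 1*8825 = -50006 - 8825 = -58831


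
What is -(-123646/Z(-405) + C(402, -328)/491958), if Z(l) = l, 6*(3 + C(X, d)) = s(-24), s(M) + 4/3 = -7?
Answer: -13517474909/44276220 ≈ -305.30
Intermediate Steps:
s(M) = -25/3 (s(M) = -4/3 - 7 = -25/3)
C(X, d) = -79/18 (C(X, d) = -3 + (⅙)*(-25/3) = -3 - 25/18 = -79/18)
-(-123646/Z(-405) + C(402, -328)/491958) = -(-123646/(-405) - 79/18/491958) = -(-123646*(-1/405) - 79/18*1/491958) = -(123646/405 - 79/8855244) = -1*13517474909/44276220 = -13517474909/44276220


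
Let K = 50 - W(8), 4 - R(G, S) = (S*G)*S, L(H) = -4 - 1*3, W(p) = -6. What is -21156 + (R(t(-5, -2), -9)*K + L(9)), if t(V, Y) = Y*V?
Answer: -66299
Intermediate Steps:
t(V, Y) = V*Y
L(H) = -7 (L(H) = -4 - 3 = -7)
R(G, S) = 4 - G*S² (R(G, S) = 4 - S*G*S = 4 - G*S*S = 4 - G*S²)
K = 56 (K = 50 - 1*(-6) = 50 + 6 = 56)
-21156 + (R(t(-5, -2), -9)*K + L(9)) = -21156 + ((4 - 1*(-5*(-2))*(-9)²)*56 - 7) = -21156 + ((4 - 1*10*81)*56 - 7) = -21156 + ((4 - 810)*56 - 7) = -21156 + (-806*56 - 7) = -21156 + (-45136 - 7) = -21156 - 45143 = -66299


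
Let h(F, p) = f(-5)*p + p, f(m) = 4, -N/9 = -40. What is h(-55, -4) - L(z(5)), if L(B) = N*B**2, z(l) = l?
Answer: -9020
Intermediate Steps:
N = 360 (N = -9*(-40) = 360)
L(B) = 360*B**2
h(F, p) = 5*p (h(F, p) = 4*p + p = 5*p)
h(-55, -4) - L(z(5)) = 5*(-4) - 360*5**2 = -20 - 360*25 = -20 - 1*9000 = -20 - 9000 = -9020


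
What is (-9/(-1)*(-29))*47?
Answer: -12267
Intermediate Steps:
(-9/(-1)*(-29))*47 = (-9*(-1)*(-29))*47 = (9*(-29))*47 = -261*47 = -12267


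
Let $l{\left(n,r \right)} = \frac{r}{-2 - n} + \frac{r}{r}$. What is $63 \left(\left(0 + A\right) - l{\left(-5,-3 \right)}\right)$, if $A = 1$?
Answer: $63$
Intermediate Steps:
$l{\left(n,r \right)} = 1 + \frac{r}{-2 - n}$ ($l{\left(n,r \right)} = \frac{r}{-2 - n} + 1 = 1 + \frac{r}{-2 - n}$)
$63 \left(\left(0 + A\right) - l{\left(-5,-3 \right)}\right) = 63 \left(\left(0 + 1\right) - \frac{2 - 5 - -3}{2 - 5}\right) = 63 \left(1 - \frac{2 - 5 + 3}{-3}\right) = 63 \left(1 - \left(- \frac{1}{3}\right) 0\right) = 63 \left(1 - 0\right) = 63 \left(1 + 0\right) = 63 \cdot 1 = 63$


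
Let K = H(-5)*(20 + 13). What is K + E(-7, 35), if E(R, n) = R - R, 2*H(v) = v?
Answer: -165/2 ≈ -82.500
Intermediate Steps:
H(v) = v/2
E(R, n) = 0
K = -165/2 (K = ((½)*(-5))*(20 + 13) = -5/2*33 = -165/2 ≈ -82.500)
K + E(-7, 35) = -165/2 + 0 = -165/2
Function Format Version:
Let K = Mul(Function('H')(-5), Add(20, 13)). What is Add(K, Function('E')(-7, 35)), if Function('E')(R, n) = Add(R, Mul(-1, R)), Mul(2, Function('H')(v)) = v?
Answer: Rational(-165, 2) ≈ -82.500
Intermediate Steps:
Function('H')(v) = Mul(Rational(1, 2), v)
Function('E')(R, n) = 0
K = Rational(-165, 2) (K = Mul(Mul(Rational(1, 2), -5), Add(20, 13)) = Mul(Rational(-5, 2), 33) = Rational(-165, 2) ≈ -82.500)
Add(K, Function('E')(-7, 35)) = Add(Rational(-165, 2), 0) = Rational(-165, 2)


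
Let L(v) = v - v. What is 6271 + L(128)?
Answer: 6271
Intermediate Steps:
L(v) = 0
6271 + L(128) = 6271 + 0 = 6271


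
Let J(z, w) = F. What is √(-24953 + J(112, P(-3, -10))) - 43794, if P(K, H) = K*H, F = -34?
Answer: -43794 + I*√24987 ≈ -43794.0 + 158.07*I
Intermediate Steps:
P(K, H) = H*K
J(z, w) = -34
√(-24953 + J(112, P(-3, -10))) - 43794 = √(-24953 - 34) - 43794 = √(-24987) - 43794 = I*√24987 - 43794 = -43794 + I*√24987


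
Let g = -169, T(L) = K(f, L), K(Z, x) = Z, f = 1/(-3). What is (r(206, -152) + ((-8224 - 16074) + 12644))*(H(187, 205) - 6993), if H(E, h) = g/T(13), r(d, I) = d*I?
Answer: 278677476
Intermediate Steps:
f = -⅓ ≈ -0.33333
r(d, I) = I*d
T(L) = -⅓
H(E, h) = 507 (H(E, h) = -169/(-⅓) = -169*(-3) = 507)
(r(206, -152) + ((-8224 - 16074) + 12644))*(H(187, 205) - 6993) = (-152*206 + ((-8224 - 16074) + 12644))*(507 - 6993) = (-31312 + (-24298 + 12644))*(-6486) = (-31312 - 11654)*(-6486) = -42966*(-6486) = 278677476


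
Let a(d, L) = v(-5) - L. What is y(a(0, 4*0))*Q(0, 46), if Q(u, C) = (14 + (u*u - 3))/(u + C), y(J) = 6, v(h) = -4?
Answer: 33/23 ≈ 1.4348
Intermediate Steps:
a(d, L) = -4 - L
Q(u, C) = (11 + u²)/(C + u) (Q(u, C) = (14 + (u² - 3))/(C + u) = (14 + (-3 + u²))/(C + u) = (11 + u²)/(C + u))
y(a(0, 4*0))*Q(0, 46) = 6*((11 + 0²)/(46 + 0)) = 6*((11 + 0)/46) = 6*((1/46)*11) = 6*(11/46) = 33/23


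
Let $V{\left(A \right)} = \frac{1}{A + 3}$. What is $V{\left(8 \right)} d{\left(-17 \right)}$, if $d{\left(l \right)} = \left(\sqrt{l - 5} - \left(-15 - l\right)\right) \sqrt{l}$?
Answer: $\frac{i \sqrt{17} \left(-2 + i \sqrt{22}\right)}{11} \approx -1.7581 - 0.74966 i$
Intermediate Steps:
$V{\left(A \right)} = \frac{1}{3 + A}$
$d{\left(l \right)} = \sqrt{l} \left(15 + l + \sqrt{-5 + l}\right)$ ($d{\left(l \right)} = \left(\sqrt{-5 + l} + \left(15 + l\right)\right) \sqrt{l} = \left(15 + l + \sqrt{-5 + l}\right) \sqrt{l} = \sqrt{l} \left(15 + l + \sqrt{-5 + l}\right)$)
$V{\left(8 \right)} d{\left(-17 \right)} = \frac{\sqrt{-17} \left(15 - 17 + \sqrt{-5 - 17}\right)}{3 + 8} = \frac{i \sqrt{17} \left(15 - 17 + \sqrt{-22}\right)}{11} = \frac{i \sqrt{17} \left(15 - 17 + i \sqrt{22}\right)}{11} = \frac{i \sqrt{17} \left(-2 + i \sqrt{22}\right)}{11}$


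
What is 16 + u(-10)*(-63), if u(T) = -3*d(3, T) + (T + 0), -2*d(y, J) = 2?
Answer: 457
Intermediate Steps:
d(y, J) = -1 (d(y, J) = -1/2*2 = -1)
u(T) = 3 + T (u(T) = -3*(-1) + (T + 0) = 3 + T)
16 + u(-10)*(-63) = 16 + (3 - 10)*(-63) = 16 - 7*(-63) = 16 + 441 = 457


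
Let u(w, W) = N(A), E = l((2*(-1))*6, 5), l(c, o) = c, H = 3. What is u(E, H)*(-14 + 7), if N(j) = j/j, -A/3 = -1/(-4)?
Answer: -7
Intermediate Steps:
A = -3/4 (A = -(-3)/(-4) = -(-3)*(-1)/4 = -3*1/4 = -3/4 ≈ -0.75000)
N(j) = 1
E = -12 (E = (2*(-1))*6 = -2*6 = -12)
u(w, W) = 1
u(E, H)*(-14 + 7) = 1*(-14 + 7) = 1*(-7) = -7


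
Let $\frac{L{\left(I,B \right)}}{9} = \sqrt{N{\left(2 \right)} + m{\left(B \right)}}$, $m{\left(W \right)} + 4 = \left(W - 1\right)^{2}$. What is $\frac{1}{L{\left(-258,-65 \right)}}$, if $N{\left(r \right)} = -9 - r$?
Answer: $\frac{\sqrt{4341}}{39069} \approx 0.0016864$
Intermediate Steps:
$m{\left(W \right)} = -4 + \left(-1 + W\right)^{2}$ ($m{\left(W \right)} = -4 + \left(W - 1\right)^{2} = -4 + \left(-1 + W\right)^{2}$)
$L{\left(I,B \right)} = 9 \sqrt{-15 + \left(-1 + B\right)^{2}}$ ($L{\left(I,B \right)} = 9 \sqrt{\left(-9 - 2\right) + \left(-4 + \left(-1 + B\right)^{2}\right)} = 9 \sqrt{-11 + \left(-4 + \left(-1 + B\right)^{2}\right)} = 9 \sqrt{-15 + \left(-1 + B\right)^{2}}$)
$\frac{1}{L{\left(-258,-65 \right)}} = \frac{1}{9 \sqrt{-15 + \left(-1 - 65\right)^{2}}} = \frac{1}{9 \sqrt{-15 + \left(-66\right)^{2}}} = \frac{1}{9 \sqrt{-15 + 4356}} = \frac{1}{9 \sqrt{4341}} = \frac{\sqrt{4341}}{39069}$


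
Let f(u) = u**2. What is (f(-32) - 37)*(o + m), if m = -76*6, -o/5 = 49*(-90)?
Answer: 21313278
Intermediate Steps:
o = 22050 (o = -245*(-90) = -5*(-4410) = 22050)
m = -456
(f(-32) - 37)*(o + m) = ((-32)**2 - 37)*(22050 - 456) = (1024 - 37)*21594 = 987*21594 = 21313278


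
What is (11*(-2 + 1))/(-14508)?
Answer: 11/14508 ≈ 0.00075820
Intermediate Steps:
(11*(-2 + 1))/(-14508) = -11*(-1)/14508 = -1/14508*(-11) = 11/14508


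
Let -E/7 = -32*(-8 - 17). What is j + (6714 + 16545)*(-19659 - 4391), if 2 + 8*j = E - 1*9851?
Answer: -4475047053/8 ≈ -5.5938e+8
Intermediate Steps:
E = -5600 (E = -(-224)*(-8 - 17) = -(-224)*(-25) = -7*800 = -5600)
j = -15453/8 (j = -¼ + (-5600 - 1*9851)/8 = -¼ + (-5600 - 9851)/8 = -¼ + (⅛)*(-15451) = -¼ - 15451/8 = -15453/8 ≈ -1931.6)
j + (6714 + 16545)*(-19659 - 4391) = -15453/8 + (6714 + 16545)*(-19659 - 4391) = -15453/8 + 23259*(-24050) = -15453/8 - 559378950 = -4475047053/8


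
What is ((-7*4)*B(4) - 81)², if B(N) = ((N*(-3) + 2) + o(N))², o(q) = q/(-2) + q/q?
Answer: 12033961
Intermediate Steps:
o(q) = 1 - q/2 (o(q) = q*(-½) + 1 = -q/2 + 1 = 1 - q/2)
B(N) = (3 - 7*N/2)² (B(N) = ((N*(-3) + 2) + (1 - N/2))² = ((-3*N + 2) + (1 - N/2))² = ((2 - 3*N) + (1 - N/2))² = (3 - 7*N/2)²)
((-7*4)*B(4) - 81)² = ((-7*4)*((-6 + 7*4)²/4) - 81)² = (-7*(-6 + 28)² - 81)² = (-7*22² - 81)² = (-7*484 - 81)² = (-28*121 - 81)² = (-3388 - 81)² = (-3469)² = 12033961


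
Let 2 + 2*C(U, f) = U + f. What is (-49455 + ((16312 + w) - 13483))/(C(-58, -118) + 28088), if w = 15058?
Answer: -31568/27999 ≈ -1.1275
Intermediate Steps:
C(U, f) = -1 + U/2 + f/2 (C(U, f) = -1 + (U + f)/2 = -1 + (U/2 + f/2) = -1 + U/2 + f/2)
(-49455 + ((16312 + w) - 13483))/(C(-58, -118) + 28088) = (-49455 + ((16312 + 15058) - 13483))/((-1 + (1/2)*(-58) + (1/2)*(-118)) + 28088) = (-49455 + (31370 - 13483))/((-1 - 29 - 59) + 28088) = (-49455 + 17887)/(-89 + 28088) = -31568/27999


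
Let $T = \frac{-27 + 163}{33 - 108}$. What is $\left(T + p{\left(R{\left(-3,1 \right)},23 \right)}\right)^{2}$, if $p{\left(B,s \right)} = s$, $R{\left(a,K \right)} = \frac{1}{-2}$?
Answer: $\frac{2524921}{5625} \approx 448.88$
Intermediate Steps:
$R{\left(a,K \right)} = - \frac{1}{2}$
$T = - \frac{136}{75}$ ($T = \frac{136}{-75} = 136 \left(- \frac{1}{75}\right) = - \frac{136}{75} \approx -1.8133$)
$\left(T + p{\left(R{\left(-3,1 \right)},23 \right)}\right)^{2} = \left(- \frac{136}{75} + 23\right)^{2} = \left(\frac{1589}{75}\right)^{2} = \frac{2524921}{5625}$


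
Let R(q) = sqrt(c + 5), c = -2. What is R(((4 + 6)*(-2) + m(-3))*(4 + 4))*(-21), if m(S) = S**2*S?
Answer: -21*sqrt(3) ≈ -36.373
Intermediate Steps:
m(S) = S**3
R(q) = sqrt(3) (R(q) = sqrt(-2 + 5) = sqrt(3))
R(((4 + 6)*(-2) + m(-3))*(4 + 4))*(-21) = sqrt(3)*(-21) = -21*sqrt(3)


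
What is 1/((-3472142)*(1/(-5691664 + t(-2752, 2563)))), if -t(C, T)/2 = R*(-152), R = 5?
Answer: 2845072/1736071 ≈ 1.6388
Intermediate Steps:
t(C, T) = 1520 (t(C, T) = -10*(-152) = -2*(-760) = 1520)
1/((-3472142)*(1/(-5691664 + t(-2752, 2563)))) = 1/((-3472142)*(1/(-5691664 + 1520))) = -1/(3472142*(1/(-5690144))) = -1/(3472142*(-1/5690144)) = -1/3472142*(-5690144) = 2845072/1736071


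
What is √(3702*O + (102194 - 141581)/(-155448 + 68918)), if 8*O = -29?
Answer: 3*I*√11164019651185/86530 ≈ 115.84*I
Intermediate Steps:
O = -29/8 (O = (⅛)*(-29) = -29/8 ≈ -3.6250)
√(3702*O + (102194 - 141581)/(-155448 + 68918)) = √(3702*(-29/8) + (102194 - 141581)/(-155448 + 68918)) = √(-53679/4 - 39387/(-86530)) = √(-53679/4 - 39387*(-1/86530)) = √(-53679/4 + 39387/86530) = √(-2322343161/173060) = 3*I*√11164019651185/86530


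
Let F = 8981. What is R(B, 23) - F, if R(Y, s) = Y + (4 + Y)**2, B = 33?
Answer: -7579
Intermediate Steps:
R(B, 23) - F = (33 + (4 + 33)**2) - 1*8981 = (33 + 37**2) - 8981 = (33 + 1369) - 8981 = 1402 - 8981 = -7579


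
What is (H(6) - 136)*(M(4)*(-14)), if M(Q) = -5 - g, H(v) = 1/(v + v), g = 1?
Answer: -11417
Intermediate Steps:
H(v) = 1/(2*v)
M(Q) = -6 (M(Q) = -5 - 1*1 = -5 - 1 = -6)
(H(6) - 136)*(M(4)*(-14)) = ((1/2)/6 - 136)*(-6*(-14)) = ((1/2)*(1/6) - 136)*84 = (1/12 - 136)*84 = -1631/12*84 = -11417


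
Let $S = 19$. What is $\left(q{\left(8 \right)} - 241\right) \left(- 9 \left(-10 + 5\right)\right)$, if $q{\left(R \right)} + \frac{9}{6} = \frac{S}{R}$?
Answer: $- \frac{86445}{8} \approx -10806.0$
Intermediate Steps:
$q{\left(R \right)} = - \frac{3}{2} + \frac{19}{R}$
$\left(q{\left(8 \right)} - 241\right) \left(- 9 \left(-10 + 5\right)\right) = \left(\left(- \frac{3}{2} + \frac{19}{8}\right) - 241\right) \left(- 9 \left(-10 + 5\right)\right) = \left(\left(- \frac{3}{2} + 19 \cdot \frac{1}{8}\right) - 241\right) \left(\left(-9\right) \left(-5\right)\right) = \left(\left(- \frac{3}{2} + \frac{19}{8}\right) - 241\right) 45 = \left(\frac{7}{8} - 241\right) 45 = \left(- \frac{1921}{8}\right) 45 = - \frac{86445}{8}$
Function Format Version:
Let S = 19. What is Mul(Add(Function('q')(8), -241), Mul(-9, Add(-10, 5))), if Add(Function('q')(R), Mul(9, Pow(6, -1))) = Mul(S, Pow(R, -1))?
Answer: Rational(-86445, 8) ≈ -10806.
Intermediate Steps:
Function('q')(R) = Add(Rational(-3, 2), Mul(19, Pow(R, -1)))
Mul(Add(Function('q')(8), -241), Mul(-9, Add(-10, 5))) = Mul(Add(Add(Rational(-3, 2), Mul(19, Pow(8, -1))), -241), Mul(-9, Add(-10, 5))) = Mul(Add(Add(Rational(-3, 2), Mul(19, Rational(1, 8))), -241), Mul(-9, -5)) = Mul(Add(Add(Rational(-3, 2), Rational(19, 8)), -241), 45) = Mul(Add(Rational(7, 8), -241), 45) = Mul(Rational(-1921, 8), 45) = Rational(-86445, 8)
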